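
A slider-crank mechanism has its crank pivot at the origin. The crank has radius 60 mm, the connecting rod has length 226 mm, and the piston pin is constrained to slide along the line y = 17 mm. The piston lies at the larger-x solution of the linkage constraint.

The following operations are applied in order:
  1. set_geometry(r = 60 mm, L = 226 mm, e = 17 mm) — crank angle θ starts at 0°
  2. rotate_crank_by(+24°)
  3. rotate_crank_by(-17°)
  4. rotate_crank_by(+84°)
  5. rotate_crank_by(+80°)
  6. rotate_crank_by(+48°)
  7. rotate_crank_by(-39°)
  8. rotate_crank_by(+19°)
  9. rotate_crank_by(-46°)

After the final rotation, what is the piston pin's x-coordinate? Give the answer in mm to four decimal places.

172.3075

set_geometry: r = 60 mm, L = 226 mm, e = 17 mm; θ ← 0°
rotate_crank_by(+24°): θ ← 0° +24° = 24°
rotate_crank_by(-17°): θ ← 24° -17° = 7°
rotate_crank_by(+84°): θ ← 7° +84° = 91°
rotate_crank_by(+80°): θ ← 91° +80° = 171°
rotate_crank_by(+48°): θ ← 171° +48° = 219°
rotate_crank_by(-39°): θ ← 219° -39° = 180°
rotate_crank_by(+19°): θ ← 180° +19° = 199°
rotate_crank_by(-46°): θ ← 199° -46° = 153°
crank pin P = (r cos θ, r sin θ) = (-53.460391, 27.239430)
h = r sin θ − e = 27.239430 − 17 = 10.239430
x = r cos θ + √(L² − h²) = -53.460391 + √(51076.0 − 104.8459) = -53.460391 + 225.767921 = 172.307529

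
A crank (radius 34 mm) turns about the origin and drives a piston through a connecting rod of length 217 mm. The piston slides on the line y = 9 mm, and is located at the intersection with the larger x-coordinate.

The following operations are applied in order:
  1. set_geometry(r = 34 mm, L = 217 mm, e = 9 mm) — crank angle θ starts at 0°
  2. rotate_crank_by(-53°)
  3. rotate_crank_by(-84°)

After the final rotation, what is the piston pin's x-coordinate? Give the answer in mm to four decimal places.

set_geometry: r = 34 mm, L = 217 mm, e = 9 mm; θ ← 0°
rotate_crank_by(-53°): θ ← 0° -53° = -53°
rotate_crank_by(-84°): θ ← -53° -84° = -137°
crank pin P = (r cos θ, r sin θ) = (-24.866026, -23.187944)
h = r sin θ − e = -23.187944 − 9 = -32.187944
x = r cos θ + √(L² − h²) = -24.866026 + √(47089.0 − 1036.0638) = -24.866026 + 214.599479 = 189.733453

189.7335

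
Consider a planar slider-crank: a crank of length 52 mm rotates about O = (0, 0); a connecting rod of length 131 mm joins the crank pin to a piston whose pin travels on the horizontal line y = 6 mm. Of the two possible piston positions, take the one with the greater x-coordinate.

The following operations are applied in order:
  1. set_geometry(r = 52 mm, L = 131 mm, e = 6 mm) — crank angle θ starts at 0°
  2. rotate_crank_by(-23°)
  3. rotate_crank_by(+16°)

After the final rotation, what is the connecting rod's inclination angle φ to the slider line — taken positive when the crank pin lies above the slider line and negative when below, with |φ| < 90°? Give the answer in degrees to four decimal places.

set_geometry: r = 52 mm, L = 131 mm, e = 6 mm; θ ← 0°
rotate_crank_by(-23°): θ ← 0° -23° = -23°
rotate_crank_by(+16°): θ ← -23° +16° = -7°
crank pin P = (r cos θ, r sin θ) = (51.612400, -6.337206)
h = r sin θ − e = -6.337206 − 6 = -12.337206
sin φ = h / L = -12.337206 / 131 = -0.09417714
φ = arcsin(-0.09417714) = -5.403961°

-5.4040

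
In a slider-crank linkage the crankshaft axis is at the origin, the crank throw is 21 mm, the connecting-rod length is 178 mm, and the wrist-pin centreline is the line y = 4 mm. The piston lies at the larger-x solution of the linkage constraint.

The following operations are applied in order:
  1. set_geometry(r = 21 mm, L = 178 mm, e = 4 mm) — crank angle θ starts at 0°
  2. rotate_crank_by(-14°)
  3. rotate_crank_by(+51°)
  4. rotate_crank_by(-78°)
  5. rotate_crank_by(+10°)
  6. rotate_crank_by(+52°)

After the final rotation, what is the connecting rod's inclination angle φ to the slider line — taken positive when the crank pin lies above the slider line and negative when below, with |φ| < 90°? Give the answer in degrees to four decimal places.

1.1350

set_geometry: r = 21 mm, L = 178 mm, e = 4 mm; θ ← 0°
rotate_crank_by(-14°): θ ← 0° -14° = -14°
rotate_crank_by(+51°): θ ← -14° +51° = 37°
rotate_crank_by(-78°): θ ← 37° -78° = -41°
rotate_crank_by(+10°): θ ← -41° +10° = -31°
rotate_crank_by(+52°): θ ← -31° +52° = 21°
crank pin P = (r cos θ, r sin θ) = (19.605189, 7.525727)
h = r sin θ − e = 7.525727 − 4 = 3.525727
sin φ = h / L = 3.525727 / 178 = 0.01980745
φ = arcsin(0.01980745) = 1.134958°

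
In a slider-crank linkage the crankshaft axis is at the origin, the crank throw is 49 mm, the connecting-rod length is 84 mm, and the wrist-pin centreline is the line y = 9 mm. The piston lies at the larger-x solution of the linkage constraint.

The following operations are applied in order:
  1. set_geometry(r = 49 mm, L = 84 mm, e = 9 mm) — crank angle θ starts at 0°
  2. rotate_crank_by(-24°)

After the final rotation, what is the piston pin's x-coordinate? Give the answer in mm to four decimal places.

set_geometry: r = 49 mm, L = 84 mm, e = 9 mm; θ ← 0°
rotate_crank_by(-24°): θ ← 0° -24° = -24°
crank pin P = (r cos θ, r sin θ) = (44.763727, -19.930096)
h = r sin θ − e = -19.930096 − 9 = -28.930096
x = r cos θ + √(L² − h²) = 44.763727 + √(7056.0 − 836.9504) = 44.763727 + 78.860951 = 123.624678

123.6247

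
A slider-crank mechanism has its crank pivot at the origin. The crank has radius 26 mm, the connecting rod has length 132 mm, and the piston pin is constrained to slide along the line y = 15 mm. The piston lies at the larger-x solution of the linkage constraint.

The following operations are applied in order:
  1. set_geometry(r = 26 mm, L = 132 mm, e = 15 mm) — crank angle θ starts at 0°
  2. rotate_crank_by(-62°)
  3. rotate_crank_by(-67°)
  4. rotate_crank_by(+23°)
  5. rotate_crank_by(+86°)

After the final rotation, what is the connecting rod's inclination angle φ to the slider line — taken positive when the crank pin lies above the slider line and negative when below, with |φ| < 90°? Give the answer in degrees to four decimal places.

set_geometry: r = 26 mm, L = 132 mm, e = 15 mm; θ ← 0°
rotate_crank_by(-62°): θ ← 0° -62° = -62°
rotate_crank_by(-67°): θ ← -62° -67° = -129°
rotate_crank_by(+23°): θ ← -129° +23° = -106°
rotate_crank_by(+86°): θ ← -106° +86° = -20°
crank pin P = (r cos θ, r sin θ) = (24.432008, -8.892524)
h = r sin θ − e = -8.892524 − 15 = -23.892524
sin φ = h / L = -23.892524 / 132 = -0.18100397
φ = arcsin(-0.18100397) = -10.428244°

-10.4282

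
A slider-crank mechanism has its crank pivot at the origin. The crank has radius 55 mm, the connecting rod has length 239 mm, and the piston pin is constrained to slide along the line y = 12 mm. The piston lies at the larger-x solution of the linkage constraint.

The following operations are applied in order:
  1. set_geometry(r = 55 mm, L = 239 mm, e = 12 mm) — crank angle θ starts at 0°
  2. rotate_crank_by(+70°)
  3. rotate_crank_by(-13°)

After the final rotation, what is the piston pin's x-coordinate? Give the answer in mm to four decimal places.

266.5061

set_geometry: r = 55 mm, L = 239 mm, e = 12 mm; θ ← 0°
rotate_crank_by(+70°): θ ← 0° +70° = 70°
rotate_crank_by(-13°): θ ← 70° -13° = 57°
crank pin P = (r cos θ, r sin θ) = (29.955147, 46.126881)
h = r sin θ − e = 46.126881 − 12 = 34.126881
x = r cos θ + √(L² − h²) = 29.955147 + √(57121.0 − 1164.6440) = 29.955147 + 236.550959 = 266.506105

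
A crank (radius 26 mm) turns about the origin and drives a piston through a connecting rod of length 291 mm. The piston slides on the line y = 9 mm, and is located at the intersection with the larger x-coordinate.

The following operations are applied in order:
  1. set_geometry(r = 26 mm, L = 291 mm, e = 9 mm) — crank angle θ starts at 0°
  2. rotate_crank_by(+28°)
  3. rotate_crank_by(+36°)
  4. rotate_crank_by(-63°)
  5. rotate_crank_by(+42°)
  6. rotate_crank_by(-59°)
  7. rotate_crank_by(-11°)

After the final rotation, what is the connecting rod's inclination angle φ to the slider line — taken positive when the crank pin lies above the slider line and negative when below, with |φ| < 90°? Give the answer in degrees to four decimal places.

set_geometry: r = 26 mm, L = 291 mm, e = 9 mm; θ ← 0°
rotate_crank_by(+28°): θ ← 0° +28° = 28°
rotate_crank_by(+36°): θ ← 28° +36° = 64°
rotate_crank_by(-63°): θ ← 64° -63° = 1°
rotate_crank_by(+42°): θ ← 1° +42° = 43°
rotate_crank_by(-59°): θ ← 43° -59° = -16°
rotate_crank_by(-11°): θ ← -16° -11° = -27°
crank pin P = (r cos θ, r sin θ) = (23.166170, -11.803753)
h = r sin θ − e = -11.803753 − 9 = -20.803753
sin φ = h / L = -20.803753 / 291 = -0.07149056
φ = arcsin(-0.07149056) = -4.099605°

-4.0996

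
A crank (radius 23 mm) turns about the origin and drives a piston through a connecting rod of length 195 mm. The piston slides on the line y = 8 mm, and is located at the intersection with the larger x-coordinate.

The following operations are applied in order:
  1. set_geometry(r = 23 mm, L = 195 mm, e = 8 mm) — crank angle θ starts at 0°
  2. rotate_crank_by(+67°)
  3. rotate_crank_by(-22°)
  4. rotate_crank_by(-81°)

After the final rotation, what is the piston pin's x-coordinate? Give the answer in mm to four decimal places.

212.4164

set_geometry: r = 23 mm, L = 195 mm, e = 8 mm; θ ← 0°
rotate_crank_by(+67°): θ ← 0° +67° = 67°
rotate_crank_by(-22°): θ ← 67° -22° = 45°
rotate_crank_by(-81°): θ ← 45° -81° = -36°
crank pin P = (r cos θ, r sin θ) = (18.607391, -13.519061)
h = r sin θ − e = -13.519061 − 8 = -21.519061
x = r cos θ + √(L² − h²) = 18.607391 + √(38025.0 − 463.0700) = 18.607391 + 193.809004 = 212.416395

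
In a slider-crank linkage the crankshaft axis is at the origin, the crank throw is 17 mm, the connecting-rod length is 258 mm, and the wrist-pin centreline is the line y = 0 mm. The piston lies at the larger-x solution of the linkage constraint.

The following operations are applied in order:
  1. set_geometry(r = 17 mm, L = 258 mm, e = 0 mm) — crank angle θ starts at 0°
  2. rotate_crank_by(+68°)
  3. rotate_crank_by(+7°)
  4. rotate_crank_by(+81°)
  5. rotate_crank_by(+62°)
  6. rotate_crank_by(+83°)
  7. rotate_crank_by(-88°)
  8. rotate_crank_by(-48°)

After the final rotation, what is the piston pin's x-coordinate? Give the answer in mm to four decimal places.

set_geometry: r = 17 mm, L = 258 mm, e = 0 mm; θ ← 0°
rotate_crank_by(+68°): θ ← 0° +68° = 68°
rotate_crank_by(+7°): θ ← 68° +7° = 75°
rotate_crank_by(+81°): θ ← 75° +81° = 156°
rotate_crank_by(+62°): θ ← 156° +62° = 218°
rotate_crank_by(+83°): θ ← 218° +83° = 301°
rotate_crank_by(-88°): θ ← 301° -88° = 213°
rotate_crank_by(-48°): θ ← 213° -48° = 165°
crank pin P = (r cos θ, r sin θ) = (-16.420739, 4.399924)
h = r sin θ − e = 4.399924 − 0 = 4.399924
x = r cos θ + √(L² − h²) = -16.420739 + √(66564.0 − 19.3593) = -16.420739 + 257.962479 = 241.541740

241.5417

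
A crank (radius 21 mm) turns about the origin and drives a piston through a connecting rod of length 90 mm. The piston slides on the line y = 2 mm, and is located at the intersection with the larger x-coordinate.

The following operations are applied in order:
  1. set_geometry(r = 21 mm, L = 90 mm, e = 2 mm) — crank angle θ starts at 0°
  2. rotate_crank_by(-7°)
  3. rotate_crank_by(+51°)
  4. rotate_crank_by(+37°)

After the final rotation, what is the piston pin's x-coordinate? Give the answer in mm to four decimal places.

91.3122

set_geometry: r = 21 mm, L = 90 mm, e = 2 mm; θ ← 0°
rotate_crank_by(-7°): θ ← 0° -7° = -7°
rotate_crank_by(+51°): θ ← -7° +51° = 44°
rotate_crank_by(+37°): θ ← 44° +37° = 81°
crank pin P = (r cos θ, r sin θ) = (3.285124, 20.741455)
h = r sin θ − e = 20.741455 − 2 = 18.741455
x = r cos θ + √(L² − h²) = 3.285124 + √(8100.0 − 351.2421) = 3.285124 + 88.027029 = 91.312153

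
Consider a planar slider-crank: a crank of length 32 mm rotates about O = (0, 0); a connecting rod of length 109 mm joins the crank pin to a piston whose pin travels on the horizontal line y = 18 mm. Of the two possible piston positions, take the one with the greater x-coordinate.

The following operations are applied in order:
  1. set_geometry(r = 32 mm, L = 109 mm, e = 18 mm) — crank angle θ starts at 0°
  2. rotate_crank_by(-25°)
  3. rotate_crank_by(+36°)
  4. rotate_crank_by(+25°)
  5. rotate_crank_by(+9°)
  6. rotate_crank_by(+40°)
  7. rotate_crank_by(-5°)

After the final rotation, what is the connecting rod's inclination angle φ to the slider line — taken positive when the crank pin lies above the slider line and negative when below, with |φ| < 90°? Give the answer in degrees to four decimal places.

set_geometry: r = 32 mm, L = 109 mm, e = 18 mm; θ ← 0°
rotate_crank_by(-25°): θ ← 0° -25° = -25°
rotate_crank_by(+36°): θ ← -25° +36° = 11°
rotate_crank_by(+25°): θ ← 11° +25° = 36°
rotate_crank_by(+9°): θ ← 36° +9° = 45°
rotate_crank_by(+40°): θ ← 45° +40° = 85°
rotate_crank_by(-5°): θ ← 85° -5° = 80°
crank pin P = (r cos θ, r sin θ) = (5.556742, 31.513848)
h = r sin θ − e = 31.513848 − 18 = 13.513848
sin φ = h / L = 13.513848 / 109 = 0.12398026
φ = arcsin(0.12398026) = 7.121871°

7.1219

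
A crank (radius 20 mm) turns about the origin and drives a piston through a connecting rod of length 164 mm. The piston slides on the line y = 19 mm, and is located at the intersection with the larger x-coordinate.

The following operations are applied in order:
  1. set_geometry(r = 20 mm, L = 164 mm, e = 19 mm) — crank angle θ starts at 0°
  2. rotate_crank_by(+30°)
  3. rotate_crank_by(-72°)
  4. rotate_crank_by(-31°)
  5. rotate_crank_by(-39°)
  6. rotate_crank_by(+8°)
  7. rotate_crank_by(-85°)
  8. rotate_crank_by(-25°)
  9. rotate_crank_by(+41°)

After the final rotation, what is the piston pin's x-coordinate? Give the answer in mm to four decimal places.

142.7419

set_geometry: r = 20 mm, L = 164 mm, e = 19 mm; θ ← 0°
rotate_crank_by(+30°): θ ← 0° +30° = 30°
rotate_crank_by(-72°): θ ← 30° -72° = -42°
rotate_crank_by(-31°): θ ← -42° -31° = -73°
rotate_crank_by(-39°): θ ← -73° -39° = -112°
rotate_crank_by(+8°): θ ← -112° +8° = -104°
rotate_crank_by(-85°): θ ← -104° -85° = -189°
rotate_crank_by(-25°): θ ← -189° -25° = -214°
rotate_crank_by(+41°): θ ← -214° +41° = -173°
crank pin P = (r cos θ, r sin θ) = (-19.850923, -2.437387)
h = r sin θ − e = -2.437387 − 19 = -21.437387
x = r cos θ + √(L² − h²) = -19.850923 + √(26896.0 − 459.5616) = -19.850923 + 162.592861 = 142.741938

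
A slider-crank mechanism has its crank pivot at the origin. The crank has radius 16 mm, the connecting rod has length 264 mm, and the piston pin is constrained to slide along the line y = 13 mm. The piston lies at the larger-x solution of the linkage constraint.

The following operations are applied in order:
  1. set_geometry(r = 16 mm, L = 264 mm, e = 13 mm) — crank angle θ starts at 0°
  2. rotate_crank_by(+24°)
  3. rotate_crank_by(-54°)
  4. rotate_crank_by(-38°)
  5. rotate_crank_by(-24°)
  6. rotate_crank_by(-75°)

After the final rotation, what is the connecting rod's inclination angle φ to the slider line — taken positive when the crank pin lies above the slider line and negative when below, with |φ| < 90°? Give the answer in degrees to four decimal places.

set_geometry: r = 16 mm, L = 264 mm, e = 13 mm; θ ← 0°
rotate_crank_by(+24°): θ ← 0° +24° = 24°
rotate_crank_by(-54°): θ ← 24° -54° = -30°
rotate_crank_by(-38°): θ ← -30° -38° = -68°
rotate_crank_by(-24°): θ ← -68° -24° = -92°
rotate_crank_by(-75°): θ ← -92° -75° = -167°
crank pin P = (r cos θ, r sin θ) = (-15.589921, -3.599217)
h = r sin θ − e = -3.599217 − 13 = -16.599217
sin φ = h / L = -16.599217 / 264 = -0.06287582
φ = arcsin(-0.06287582) = -3.604897°

-3.6049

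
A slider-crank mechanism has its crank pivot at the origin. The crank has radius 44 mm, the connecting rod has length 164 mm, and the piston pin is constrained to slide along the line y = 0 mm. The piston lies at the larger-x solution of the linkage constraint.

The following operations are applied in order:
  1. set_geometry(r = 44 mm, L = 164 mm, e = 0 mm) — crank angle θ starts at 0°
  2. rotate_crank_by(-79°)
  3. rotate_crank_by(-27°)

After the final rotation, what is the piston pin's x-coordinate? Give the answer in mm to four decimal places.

146.3241

set_geometry: r = 44 mm, L = 164 mm, e = 0 mm; θ ← 0°
rotate_crank_by(-79°): θ ← 0° -79° = -79°
rotate_crank_by(-27°): θ ← -79° -27° = -106°
crank pin P = (r cos θ, r sin θ) = (-12.128044, -42.295515)
h = r sin θ − e = -42.295515 − 0 = -42.295515
x = r cos θ + √(L² − h²) = -12.128044 + √(26896.0 − 1788.9106) = -12.128044 + 158.452168 = 146.324124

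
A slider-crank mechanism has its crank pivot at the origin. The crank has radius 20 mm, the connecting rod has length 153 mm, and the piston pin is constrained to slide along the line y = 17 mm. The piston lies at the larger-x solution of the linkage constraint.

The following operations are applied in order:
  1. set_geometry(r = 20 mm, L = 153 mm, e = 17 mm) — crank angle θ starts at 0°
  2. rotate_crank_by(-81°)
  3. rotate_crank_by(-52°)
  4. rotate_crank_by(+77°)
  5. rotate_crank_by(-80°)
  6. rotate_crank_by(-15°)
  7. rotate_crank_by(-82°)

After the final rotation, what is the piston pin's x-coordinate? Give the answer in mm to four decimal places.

set_geometry: r = 20 mm, L = 153 mm, e = 17 mm; θ ← 0°
rotate_crank_by(-81°): θ ← 0° -81° = -81°
rotate_crank_by(-52°): θ ← -81° -52° = -133°
rotate_crank_by(+77°): θ ← -133° +77° = -56°
rotate_crank_by(-80°): θ ← -56° -80° = -136°
rotate_crank_by(-15°): θ ← -136° -15° = -151°
rotate_crank_by(-82°): θ ← -151° -82° = -233°
crank pin P = (r cos θ, r sin θ) = (-12.036300, 15.972710)
h = r sin θ − e = 15.972710 − 17 = -1.027290
x = r cos θ + √(L² − h²) = -12.036300 + √(23409.0 − 1.0553) = -12.036300 + 152.996551 = 140.960251

140.9603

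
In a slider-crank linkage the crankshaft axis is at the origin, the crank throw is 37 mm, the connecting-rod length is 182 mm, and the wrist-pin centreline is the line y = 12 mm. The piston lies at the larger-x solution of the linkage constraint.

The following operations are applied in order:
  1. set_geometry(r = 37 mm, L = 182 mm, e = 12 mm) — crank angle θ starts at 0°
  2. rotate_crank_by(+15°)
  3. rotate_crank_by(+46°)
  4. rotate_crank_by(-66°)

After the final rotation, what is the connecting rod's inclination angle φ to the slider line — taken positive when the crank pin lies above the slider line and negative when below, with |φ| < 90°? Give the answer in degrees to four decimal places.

-4.7985

set_geometry: r = 37 mm, L = 182 mm, e = 12 mm; θ ← 0°
rotate_crank_by(+15°): θ ← 0° +15° = 15°
rotate_crank_by(+46°): θ ← 15° +46° = 61°
rotate_crank_by(-66°): θ ← 61° -66° = -5°
crank pin P = (r cos θ, r sin θ) = (36.859204, -3.224762)
h = r sin θ − e = -3.224762 − 12 = -15.224762
sin φ = h / L = -15.224762 / 182 = -0.08365254
φ = arcsin(-0.08365254) = -4.798545°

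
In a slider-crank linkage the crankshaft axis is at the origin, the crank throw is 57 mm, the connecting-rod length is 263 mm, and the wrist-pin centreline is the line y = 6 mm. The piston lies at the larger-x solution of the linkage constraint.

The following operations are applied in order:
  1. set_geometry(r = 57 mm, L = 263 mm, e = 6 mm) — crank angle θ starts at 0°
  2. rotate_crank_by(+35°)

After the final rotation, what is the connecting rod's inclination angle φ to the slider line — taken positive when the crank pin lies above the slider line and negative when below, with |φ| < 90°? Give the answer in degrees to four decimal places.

set_geometry: r = 57 mm, L = 263 mm, e = 6 mm; θ ← 0°
rotate_crank_by(+35°): θ ← 0° +35° = 35°
crank pin P = (r cos θ, r sin θ) = (46.691667, 32.693857)
h = r sin θ − e = 32.693857 − 6 = 26.693857
sin φ = h / L = 26.693857 / 263 = 0.10149755
φ = arcsin(0.10149755) = 5.825413°

5.8254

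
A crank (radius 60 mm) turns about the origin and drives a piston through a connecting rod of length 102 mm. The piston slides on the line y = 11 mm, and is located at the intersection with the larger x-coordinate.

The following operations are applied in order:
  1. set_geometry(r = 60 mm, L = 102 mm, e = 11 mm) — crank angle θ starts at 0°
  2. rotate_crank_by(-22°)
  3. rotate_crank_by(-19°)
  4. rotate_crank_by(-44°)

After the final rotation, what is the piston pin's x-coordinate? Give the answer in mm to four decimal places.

set_geometry: r = 60 mm, L = 102 mm, e = 11 mm; θ ← 0°
rotate_crank_by(-22°): θ ← 0° -22° = -22°
rotate_crank_by(-19°): θ ← -22° -19° = -41°
rotate_crank_by(-44°): θ ← -41° -44° = -85°
crank pin P = (r cos θ, r sin θ) = (5.229345, -59.771682)
h = r sin θ − e = -59.771682 − 11 = -70.771682
x = r cos θ + √(L² − h²) = 5.229345 + √(10404.0 − 5008.6310) = 5.229345 + 73.453176 = 78.682520

78.6825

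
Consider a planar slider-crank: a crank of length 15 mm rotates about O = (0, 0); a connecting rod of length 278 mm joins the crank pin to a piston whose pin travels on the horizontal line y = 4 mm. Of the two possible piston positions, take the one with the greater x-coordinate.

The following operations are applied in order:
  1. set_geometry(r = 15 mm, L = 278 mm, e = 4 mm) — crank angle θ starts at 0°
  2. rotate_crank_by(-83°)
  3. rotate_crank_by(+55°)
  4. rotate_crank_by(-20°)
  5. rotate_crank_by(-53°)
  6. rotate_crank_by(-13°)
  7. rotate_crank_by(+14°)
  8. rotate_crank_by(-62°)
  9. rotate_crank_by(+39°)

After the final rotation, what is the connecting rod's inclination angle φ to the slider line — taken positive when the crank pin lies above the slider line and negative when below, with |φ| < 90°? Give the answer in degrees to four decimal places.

set_geometry: r = 15 mm, L = 278 mm, e = 4 mm; θ ← 0°
rotate_crank_by(-83°): θ ← 0° -83° = -83°
rotate_crank_by(+55°): θ ← -83° +55° = -28°
rotate_crank_by(-20°): θ ← -28° -20° = -48°
rotate_crank_by(-53°): θ ← -48° -53° = -101°
rotate_crank_by(-13°): θ ← -101° -13° = -114°
rotate_crank_by(+14°): θ ← -114° +14° = -100°
rotate_crank_by(-62°): θ ← -100° -62° = -162°
rotate_crank_by(+39°): θ ← -162° +39° = -123°
crank pin P = (r cos θ, r sin θ) = (-8.169586, -12.580059)
h = r sin θ − e = -12.580059 − 4 = -16.580059
sin φ = h / L = -16.580059 / 278 = -0.05964050
φ = arcsin(-0.05964050) = -3.419178°

-3.4192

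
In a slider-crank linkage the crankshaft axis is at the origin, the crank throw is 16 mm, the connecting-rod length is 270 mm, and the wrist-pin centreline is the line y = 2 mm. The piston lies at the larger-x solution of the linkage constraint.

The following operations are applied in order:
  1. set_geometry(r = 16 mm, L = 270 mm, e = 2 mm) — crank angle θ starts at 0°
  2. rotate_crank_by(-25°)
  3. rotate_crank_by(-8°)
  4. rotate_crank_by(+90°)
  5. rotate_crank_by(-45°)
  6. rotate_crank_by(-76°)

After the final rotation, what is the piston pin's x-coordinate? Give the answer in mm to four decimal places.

set_geometry: r = 16 mm, L = 270 mm, e = 2 mm; θ ← 0°
rotate_crank_by(-25°): θ ← 0° -25° = -25°
rotate_crank_by(-8°): θ ← -25° -8° = -33°
rotate_crank_by(+90°): θ ← -33° +90° = 57°
rotate_crank_by(-45°): θ ← 57° -45° = 12°
rotate_crank_by(-76°): θ ← 12° -76° = -64°
crank pin P = (r cos θ, r sin θ) = (7.013938, -14.380705)
h = r sin θ − e = -14.380705 − 2 = -16.380705
x = r cos θ + √(L² − h²) = 7.013938 + √(72900.0 − 268.3275) = 7.013938 + 269.502639 = 276.516578

276.5166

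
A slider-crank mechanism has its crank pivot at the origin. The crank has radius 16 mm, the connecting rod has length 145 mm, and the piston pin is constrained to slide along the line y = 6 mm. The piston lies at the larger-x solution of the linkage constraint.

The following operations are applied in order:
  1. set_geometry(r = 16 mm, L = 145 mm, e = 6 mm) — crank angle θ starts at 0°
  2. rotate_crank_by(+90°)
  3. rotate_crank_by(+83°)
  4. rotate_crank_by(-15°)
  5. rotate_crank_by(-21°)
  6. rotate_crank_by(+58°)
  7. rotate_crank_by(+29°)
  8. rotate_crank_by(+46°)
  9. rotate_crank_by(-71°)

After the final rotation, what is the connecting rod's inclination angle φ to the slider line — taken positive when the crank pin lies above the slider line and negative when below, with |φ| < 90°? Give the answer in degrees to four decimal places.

-4.4336

set_geometry: r = 16 mm, L = 145 mm, e = 6 mm; θ ← 0°
rotate_crank_by(+90°): θ ← 0° +90° = 90°
rotate_crank_by(+83°): θ ← 90° +83° = 173°
rotate_crank_by(-15°): θ ← 173° -15° = 158°
rotate_crank_by(-21°): θ ← 158° -21° = 137°
rotate_crank_by(+58°): θ ← 137° +58° = 195°
rotate_crank_by(+29°): θ ← 195° +29° = 224°
rotate_crank_by(+46°): θ ← 224° +46° = 270°
rotate_crank_by(-71°): θ ← 270° -71° = 199°
crank pin P = (r cos θ, r sin θ) = (-15.128297, -5.209090)
h = r sin θ − e = -5.209090 − 6 = -11.209090
sin φ = h / L = -11.209090 / 145 = -0.07730407
φ = arcsin(-0.07730407) = -4.433620°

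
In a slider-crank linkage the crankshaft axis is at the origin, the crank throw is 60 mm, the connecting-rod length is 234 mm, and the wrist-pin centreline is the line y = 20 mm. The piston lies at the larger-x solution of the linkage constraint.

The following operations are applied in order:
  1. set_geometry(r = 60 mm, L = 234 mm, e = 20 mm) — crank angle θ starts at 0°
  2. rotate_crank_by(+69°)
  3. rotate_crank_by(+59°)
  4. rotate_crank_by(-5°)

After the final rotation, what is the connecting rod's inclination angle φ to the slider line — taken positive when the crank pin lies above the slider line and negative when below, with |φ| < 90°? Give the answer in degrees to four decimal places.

7.4450

set_geometry: r = 60 mm, L = 234 mm, e = 20 mm; θ ← 0°
rotate_crank_by(+69°): θ ← 0° +69° = 69°
rotate_crank_by(+59°): θ ← 69° +59° = 128°
rotate_crank_by(-5°): θ ← 128° -5° = 123°
crank pin P = (r cos θ, r sin θ) = (-32.678342, 50.320234)
h = r sin θ − e = 50.320234 − 20 = 30.320234
sin φ = h / L = 30.320234 / 234 = 0.12957365
φ = arcsin(0.12957365) = 7.444956°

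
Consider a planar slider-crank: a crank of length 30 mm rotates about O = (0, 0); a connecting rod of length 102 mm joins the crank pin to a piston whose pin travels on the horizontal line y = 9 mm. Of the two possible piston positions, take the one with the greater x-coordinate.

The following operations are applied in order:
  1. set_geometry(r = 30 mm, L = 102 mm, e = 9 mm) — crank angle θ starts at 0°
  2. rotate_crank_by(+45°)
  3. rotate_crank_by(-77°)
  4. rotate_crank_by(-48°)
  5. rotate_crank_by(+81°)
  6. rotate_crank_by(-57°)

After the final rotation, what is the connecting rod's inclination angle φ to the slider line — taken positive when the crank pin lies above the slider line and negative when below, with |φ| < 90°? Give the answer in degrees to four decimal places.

-19.3945

set_geometry: r = 30 mm, L = 102 mm, e = 9 mm; θ ← 0°
rotate_crank_by(+45°): θ ← 0° +45° = 45°
rotate_crank_by(-77°): θ ← 45° -77° = -32°
rotate_crank_by(-48°): θ ← -32° -48° = -80°
rotate_crank_by(+81°): θ ← -80° +81° = 1°
rotate_crank_by(-57°): θ ← 1° -57° = -56°
crank pin P = (r cos θ, r sin θ) = (16.775787, -24.871127)
h = r sin θ − e = -24.871127 − 9 = -33.871127
sin φ = h / L = -33.871127 / 102 = -0.33206987
φ = arcsin(-0.33206987) = -19.394457°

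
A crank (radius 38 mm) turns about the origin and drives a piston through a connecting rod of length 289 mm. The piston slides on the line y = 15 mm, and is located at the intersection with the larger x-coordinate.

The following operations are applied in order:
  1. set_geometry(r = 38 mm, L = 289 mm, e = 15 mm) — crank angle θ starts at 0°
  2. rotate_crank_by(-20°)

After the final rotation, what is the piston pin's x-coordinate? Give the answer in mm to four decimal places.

323.3490

set_geometry: r = 38 mm, L = 289 mm, e = 15 mm; θ ← 0°
rotate_crank_by(-20°): θ ← 0° -20° = -20°
crank pin P = (r cos θ, r sin θ) = (35.708320, -12.996765)
h = r sin θ − e = -12.996765 − 15 = -27.996765
x = r cos θ + √(L² − h²) = 35.708320 + √(83521.0 − 783.8189) = 35.708320 + 287.640715 = 323.349035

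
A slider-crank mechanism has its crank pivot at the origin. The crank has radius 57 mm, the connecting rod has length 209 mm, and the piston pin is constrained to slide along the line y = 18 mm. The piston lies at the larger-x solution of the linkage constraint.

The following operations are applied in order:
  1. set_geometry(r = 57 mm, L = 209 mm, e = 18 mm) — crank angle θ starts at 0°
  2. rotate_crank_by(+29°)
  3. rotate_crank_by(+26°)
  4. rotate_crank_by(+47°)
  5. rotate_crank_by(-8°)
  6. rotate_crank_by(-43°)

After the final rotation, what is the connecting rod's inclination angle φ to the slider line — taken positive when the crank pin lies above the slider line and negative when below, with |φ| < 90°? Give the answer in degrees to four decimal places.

set_geometry: r = 57 mm, L = 209 mm, e = 18 mm; θ ← 0°
rotate_crank_by(+29°): θ ← 0° +29° = 29°
rotate_crank_by(+26°): θ ← 29° +26° = 55°
rotate_crank_by(+47°): θ ← 55° +47° = 102°
rotate_crank_by(-8°): θ ← 102° -8° = 94°
rotate_crank_by(-43°): θ ← 94° -43° = 51°
crank pin P = (r cos θ, r sin θ) = (35.871262, 44.297320)
h = r sin θ − e = 44.297320 − 18 = 26.297320
sin φ = h / L = 26.297320 / 209 = 0.12582450
φ = arcsin(0.12582450) = 7.228372°

7.2284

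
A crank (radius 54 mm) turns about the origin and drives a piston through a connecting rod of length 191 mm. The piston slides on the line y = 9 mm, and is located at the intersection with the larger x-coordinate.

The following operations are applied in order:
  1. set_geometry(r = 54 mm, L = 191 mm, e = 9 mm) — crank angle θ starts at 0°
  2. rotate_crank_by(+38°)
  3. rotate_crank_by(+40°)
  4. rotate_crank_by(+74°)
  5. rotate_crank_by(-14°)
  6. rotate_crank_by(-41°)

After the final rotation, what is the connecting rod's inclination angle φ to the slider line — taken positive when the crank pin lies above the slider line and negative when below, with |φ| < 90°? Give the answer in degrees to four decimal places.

set_geometry: r = 54 mm, L = 191 mm, e = 9 mm; θ ← 0°
rotate_crank_by(+38°): θ ← 0° +38° = 38°
rotate_crank_by(+40°): θ ← 38° +40° = 78°
rotate_crank_by(+74°): θ ← 78° +74° = 152°
rotate_crank_by(-14°): θ ← 152° -14° = 138°
rotate_crank_by(-41°): θ ← 138° -41° = 97°
crank pin P = (r cos θ, r sin θ) = (-6.580945, 53.597492)
h = r sin θ − e = 53.597492 − 9 = 44.597492
sin φ = h / L = 44.597492 / 191 = 0.23349472
φ = arcsin(0.23349472) = 13.502908°

13.5029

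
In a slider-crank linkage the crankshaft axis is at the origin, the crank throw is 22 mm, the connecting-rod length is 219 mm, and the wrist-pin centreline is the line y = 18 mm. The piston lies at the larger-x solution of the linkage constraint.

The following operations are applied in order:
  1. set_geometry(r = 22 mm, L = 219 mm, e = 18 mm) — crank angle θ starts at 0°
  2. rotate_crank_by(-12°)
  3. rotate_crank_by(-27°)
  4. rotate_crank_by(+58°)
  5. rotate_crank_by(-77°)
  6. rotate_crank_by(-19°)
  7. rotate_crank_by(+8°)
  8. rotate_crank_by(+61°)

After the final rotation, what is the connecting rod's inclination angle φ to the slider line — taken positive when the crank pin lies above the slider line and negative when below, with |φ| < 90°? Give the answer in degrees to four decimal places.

set_geometry: r = 22 mm, L = 219 mm, e = 18 mm; θ ← 0°
rotate_crank_by(-12°): θ ← 0° -12° = -12°
rotate_crank_by(-27°): θ ← -12° -27° = -39°
rotate_crank_by(+58°): θ ← -39° +58° = 19°
rotate_crank_by(-77°): θ ← 19° -77° = -58°
rotate_crank_by(-19°): θ ← -58° -19° = -77°
rotate_crank_by(+8°): θ ← -77° +8° = -69°
rotate_crank_by(+61°): θ ← -69° +61° = -8°
crank pin P = (r cos θ, r sin θ) = (21.785898, -3.061808)
h = r sin θ − e = -3.061808 − 18 = -21.061808
sin φ = h / L = -21.061808 / 219 = -0.09617264
φ = arcsin(-0.09617264) = -5.518816°

-5.5188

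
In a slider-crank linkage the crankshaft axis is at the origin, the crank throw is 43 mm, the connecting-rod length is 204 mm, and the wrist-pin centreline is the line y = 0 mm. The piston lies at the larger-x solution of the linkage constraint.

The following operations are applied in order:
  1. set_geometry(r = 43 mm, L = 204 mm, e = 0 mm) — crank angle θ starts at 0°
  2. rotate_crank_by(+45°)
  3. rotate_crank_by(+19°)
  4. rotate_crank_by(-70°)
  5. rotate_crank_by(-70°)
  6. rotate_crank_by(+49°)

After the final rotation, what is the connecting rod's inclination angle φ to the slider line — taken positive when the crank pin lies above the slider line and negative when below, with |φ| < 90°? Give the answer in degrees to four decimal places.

-5.4913

set_geometry: r = 43 mm, L = 204 mm, e = 0 mm; θ ← 0°
rotate_crank_by(+45°): θ ← 0° +45° = 45°
rotate_crank_by(+19°): θ ← 45° +19° = 64°
rotate_crank_by(-70°): θ ← 64° -70° = -6°
rotate_crank_by(-70°): θ ← -6° -70° = -76°
rotate_crank_by(+49°): θ ← -76° +49° = -27°
crank pin P = (r cos θ, r sin θ) = (38.313281, -19.521591)
h = r sin θ − e = -19.521591 − 0 = -19.521591
sin φ = h / L = -19.521591 / 204 = -0.09569408
φ = arcsin(-0.09569408) = -5.491269°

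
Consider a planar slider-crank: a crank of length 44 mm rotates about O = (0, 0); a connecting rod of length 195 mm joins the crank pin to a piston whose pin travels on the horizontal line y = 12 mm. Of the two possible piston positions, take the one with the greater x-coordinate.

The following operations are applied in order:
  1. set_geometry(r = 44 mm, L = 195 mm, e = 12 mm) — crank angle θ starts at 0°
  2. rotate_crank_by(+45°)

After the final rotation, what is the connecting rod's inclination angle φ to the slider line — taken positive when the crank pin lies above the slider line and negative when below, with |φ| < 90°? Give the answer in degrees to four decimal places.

5.6248

set_geometry: r = 44 mm, L = 195 mm, e = 12 mm; θ ← 0°
rotate_crank_by(+45°): θ ← 0° +45° = 45°
crank pin P = (r cos θ, r sin θ) = (31.112698, 31.112698)
h = r sin θ − e = 31.112698 − 12 = 19.112698
sin φ = h / L = 19.112698 / 195 = 0.09801384
φ = arcsin(0.09801384) = 5.624810°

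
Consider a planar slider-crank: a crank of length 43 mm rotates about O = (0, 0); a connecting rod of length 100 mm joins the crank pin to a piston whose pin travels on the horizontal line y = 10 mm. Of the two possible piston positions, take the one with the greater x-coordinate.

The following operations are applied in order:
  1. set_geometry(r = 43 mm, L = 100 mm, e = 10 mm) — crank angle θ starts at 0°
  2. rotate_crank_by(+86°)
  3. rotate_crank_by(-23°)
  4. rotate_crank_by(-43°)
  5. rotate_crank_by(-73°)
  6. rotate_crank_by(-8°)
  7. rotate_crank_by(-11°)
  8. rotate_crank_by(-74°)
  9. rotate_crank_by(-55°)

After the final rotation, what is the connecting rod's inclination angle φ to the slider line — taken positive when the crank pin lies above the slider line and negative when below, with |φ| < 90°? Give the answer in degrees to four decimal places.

3.1011

set_geometry: r = 43 mm, L = 100 mm, e = 10 mm; θ ← 0°
rotate_crank_by(+86°): θ ← 0° +86° = 86°
rotate_crank_by(-23°): θ ← 86° -23° = 63°
rotate_crank_by(-43°): θ ← 63° -43° = 20°
rotate_crank_by(-73°): θ ← 20° -73° = -53°
rotate_crank_by(-8°): θ ← -53° -8° = -61°
rotate_crank_by(-11°): θ ← -61° -11° = -72°
rotate_crank_by(-74°): θ ← -72° -74° = -146°
rotate_crank_by(-55°): θ ← -146° -55° = -201°
crank pin P = (r cos θ, r sin θ) = (-40.143958, 15.409822)
h = r sin θ − e = 15.409822 − 10 = 5.409822
sin φ = h / L = 5.409822 / 100 = 0.05409822
φ = arcsin(0.05409822) = 3.101113°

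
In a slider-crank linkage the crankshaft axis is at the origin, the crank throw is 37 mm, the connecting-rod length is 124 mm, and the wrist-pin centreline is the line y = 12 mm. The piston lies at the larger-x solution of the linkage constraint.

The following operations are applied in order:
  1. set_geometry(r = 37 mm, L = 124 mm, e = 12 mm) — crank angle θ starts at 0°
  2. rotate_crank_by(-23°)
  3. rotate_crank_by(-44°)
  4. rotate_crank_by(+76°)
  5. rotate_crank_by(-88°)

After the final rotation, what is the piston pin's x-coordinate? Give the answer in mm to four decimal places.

set_geometry: r = 37 mm, L = 124 mm, e = 12 mm; θ ← 0°
rotate_crank_by(-23°): θ ← 0° -23° = -23°
rotate_crank_by(-44°): θ ← -23° -44° = -67°
rotate_crank_by(+76°): θ ← -67° +76° = 9°
rotate_crank_by(-88°): θ ← 9° -88° = -79°
crank pin P = (r cos θ, r sin θ) = (7.059933, -36.320206)
h = r sin θ − e = -36.320206 − 12 = -48.320206
x = r cos θ + √(L² − h²) = 7.059933 + √(15376.0 − 2334.8423) = 7.059933 + 114.197888 = 121.257821

121.2578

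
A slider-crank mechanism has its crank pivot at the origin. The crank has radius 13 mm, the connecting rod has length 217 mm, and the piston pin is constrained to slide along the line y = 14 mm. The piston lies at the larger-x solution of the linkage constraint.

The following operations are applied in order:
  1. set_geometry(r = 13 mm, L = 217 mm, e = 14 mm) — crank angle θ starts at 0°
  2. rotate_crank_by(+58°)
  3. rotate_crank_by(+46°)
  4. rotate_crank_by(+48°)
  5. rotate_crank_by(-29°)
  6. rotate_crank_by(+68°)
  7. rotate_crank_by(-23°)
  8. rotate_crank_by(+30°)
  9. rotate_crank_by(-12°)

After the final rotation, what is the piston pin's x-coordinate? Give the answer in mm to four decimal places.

203.5270

set_geometry: r = 13 mm, L = 217 mm, e = 14 mm; θ ← 0°
rotate_crank_by(+58°): θ ← 0° +58° = 58°
rotate_crank_by(+46°): θ ← 58° +46° = 104°
rotate_crank_by(+48°): θ ← 104° +48° = 152°
rotate_crank_by(-29°): θ ← 152° -29° = 123°
rotate_crank_by(+68°): θ ← 123° +68° = 191°
rotate_crank_by(-23°): θ ← 191° -23° = 168°
rotate_crank_by(+30°): θ ← 168° +30° = 198°
rotate_crank_by(-12°): θ ← 198° -12° = 186°
crank pin P = (r cos θ, r sin θ) = (-12.928785, -1.358870)
h = r sin θ − e = -1.358870 − 14 = -15.358870
x = r cos θ + √(L² − h²) = -12.928785 + √(47089.0 − 235.8949) = -12.928785 + 216.455781 = 203.526996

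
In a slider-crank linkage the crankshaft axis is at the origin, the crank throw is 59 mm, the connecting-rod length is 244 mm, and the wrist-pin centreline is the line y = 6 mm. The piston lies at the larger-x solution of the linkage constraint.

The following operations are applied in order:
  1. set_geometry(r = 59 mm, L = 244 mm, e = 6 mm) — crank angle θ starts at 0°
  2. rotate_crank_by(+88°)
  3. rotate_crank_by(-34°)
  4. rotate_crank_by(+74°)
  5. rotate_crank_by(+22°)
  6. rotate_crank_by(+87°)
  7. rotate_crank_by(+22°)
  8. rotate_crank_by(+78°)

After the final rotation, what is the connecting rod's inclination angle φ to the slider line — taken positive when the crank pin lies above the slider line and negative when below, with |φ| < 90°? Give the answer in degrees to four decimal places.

-6.8384

set_geometry: r = 59 mm, L = 244 mm, e = 6 mm; θ ← 0°
rotate_crank_by(+88°): θ ← 0° +88° = 88°
rotate_crank_by(-34°): θ ← 88° -34° = 54°
rotate_crank_by(+74°): θ ← 54° +74° = 128°
rotate_crank_by(+22°): θ ← 128° +22° = 150°
rotate_crank_by(+87°): θ ← 150° +87° = 237°
rotate_crank_by(+22°): θ ← 237° +22° = 259°
rotate_crank_by(+78°): θ ← 259° +78° = 337°
crank pin P = (r cos θ, r sin θ) = (54.309786, -23.053137)
h = r sin θ − e = -23.053137 − 6 = -29.053137
sin φ = h / L = -29.053137 / 244 = -0.11907023
φ = arcsin(-0.11907023) = -6.838446°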